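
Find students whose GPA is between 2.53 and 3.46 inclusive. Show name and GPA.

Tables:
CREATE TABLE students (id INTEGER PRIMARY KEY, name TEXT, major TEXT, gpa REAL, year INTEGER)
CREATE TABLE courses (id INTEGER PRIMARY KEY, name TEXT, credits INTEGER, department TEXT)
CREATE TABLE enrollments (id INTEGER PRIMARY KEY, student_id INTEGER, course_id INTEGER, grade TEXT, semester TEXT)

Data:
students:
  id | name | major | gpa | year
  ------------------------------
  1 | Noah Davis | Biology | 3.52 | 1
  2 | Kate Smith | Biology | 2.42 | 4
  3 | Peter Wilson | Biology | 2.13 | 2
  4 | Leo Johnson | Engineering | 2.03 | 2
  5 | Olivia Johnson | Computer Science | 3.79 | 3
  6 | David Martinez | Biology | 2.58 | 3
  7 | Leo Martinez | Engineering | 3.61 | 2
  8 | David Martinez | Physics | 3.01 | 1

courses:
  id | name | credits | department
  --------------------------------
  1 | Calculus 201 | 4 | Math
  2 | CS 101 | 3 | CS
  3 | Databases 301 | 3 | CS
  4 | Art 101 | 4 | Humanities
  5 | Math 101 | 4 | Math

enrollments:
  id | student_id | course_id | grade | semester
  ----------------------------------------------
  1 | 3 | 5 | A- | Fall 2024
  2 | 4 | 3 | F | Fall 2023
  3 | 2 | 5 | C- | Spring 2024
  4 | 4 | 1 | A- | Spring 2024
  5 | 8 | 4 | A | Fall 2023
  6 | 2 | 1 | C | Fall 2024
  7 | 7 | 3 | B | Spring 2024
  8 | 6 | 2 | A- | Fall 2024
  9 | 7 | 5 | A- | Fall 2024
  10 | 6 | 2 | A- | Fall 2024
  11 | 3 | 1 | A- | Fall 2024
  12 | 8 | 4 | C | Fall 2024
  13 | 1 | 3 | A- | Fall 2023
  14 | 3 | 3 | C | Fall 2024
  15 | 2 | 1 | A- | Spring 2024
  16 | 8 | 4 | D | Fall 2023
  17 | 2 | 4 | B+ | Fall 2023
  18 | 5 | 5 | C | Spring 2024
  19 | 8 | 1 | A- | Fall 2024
SELECT name, gpa FROM students WHERE gpa BETWEEN 2.53 AND 3.46

Execution result:
name | gpa
David Martinez | 2.58
David Martinez | 3.01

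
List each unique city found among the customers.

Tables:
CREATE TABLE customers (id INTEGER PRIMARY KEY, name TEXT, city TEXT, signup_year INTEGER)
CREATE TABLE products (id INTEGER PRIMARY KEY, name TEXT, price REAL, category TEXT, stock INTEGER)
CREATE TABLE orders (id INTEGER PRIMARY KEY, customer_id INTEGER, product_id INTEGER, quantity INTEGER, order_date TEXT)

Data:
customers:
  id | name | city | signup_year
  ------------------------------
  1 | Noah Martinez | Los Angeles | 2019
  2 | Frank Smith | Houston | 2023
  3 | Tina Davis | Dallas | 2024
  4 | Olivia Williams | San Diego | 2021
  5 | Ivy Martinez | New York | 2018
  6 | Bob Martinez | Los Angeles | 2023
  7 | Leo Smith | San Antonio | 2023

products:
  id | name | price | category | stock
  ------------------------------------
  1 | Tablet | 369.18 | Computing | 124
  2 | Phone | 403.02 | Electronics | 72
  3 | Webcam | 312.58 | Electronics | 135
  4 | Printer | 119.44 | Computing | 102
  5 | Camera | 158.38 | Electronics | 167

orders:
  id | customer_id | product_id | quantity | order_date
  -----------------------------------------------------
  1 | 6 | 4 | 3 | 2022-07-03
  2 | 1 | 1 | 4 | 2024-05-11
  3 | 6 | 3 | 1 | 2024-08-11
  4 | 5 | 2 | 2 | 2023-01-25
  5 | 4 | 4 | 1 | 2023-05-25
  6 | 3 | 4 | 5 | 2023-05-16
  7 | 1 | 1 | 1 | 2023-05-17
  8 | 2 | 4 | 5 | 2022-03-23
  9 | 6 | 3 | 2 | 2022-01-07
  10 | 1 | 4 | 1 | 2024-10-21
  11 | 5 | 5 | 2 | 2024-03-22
SELECT DISTINCT city FROM customers

Execution result:
city
Los Angeles
Houston
Dallas
San Diego
New York
San Antonio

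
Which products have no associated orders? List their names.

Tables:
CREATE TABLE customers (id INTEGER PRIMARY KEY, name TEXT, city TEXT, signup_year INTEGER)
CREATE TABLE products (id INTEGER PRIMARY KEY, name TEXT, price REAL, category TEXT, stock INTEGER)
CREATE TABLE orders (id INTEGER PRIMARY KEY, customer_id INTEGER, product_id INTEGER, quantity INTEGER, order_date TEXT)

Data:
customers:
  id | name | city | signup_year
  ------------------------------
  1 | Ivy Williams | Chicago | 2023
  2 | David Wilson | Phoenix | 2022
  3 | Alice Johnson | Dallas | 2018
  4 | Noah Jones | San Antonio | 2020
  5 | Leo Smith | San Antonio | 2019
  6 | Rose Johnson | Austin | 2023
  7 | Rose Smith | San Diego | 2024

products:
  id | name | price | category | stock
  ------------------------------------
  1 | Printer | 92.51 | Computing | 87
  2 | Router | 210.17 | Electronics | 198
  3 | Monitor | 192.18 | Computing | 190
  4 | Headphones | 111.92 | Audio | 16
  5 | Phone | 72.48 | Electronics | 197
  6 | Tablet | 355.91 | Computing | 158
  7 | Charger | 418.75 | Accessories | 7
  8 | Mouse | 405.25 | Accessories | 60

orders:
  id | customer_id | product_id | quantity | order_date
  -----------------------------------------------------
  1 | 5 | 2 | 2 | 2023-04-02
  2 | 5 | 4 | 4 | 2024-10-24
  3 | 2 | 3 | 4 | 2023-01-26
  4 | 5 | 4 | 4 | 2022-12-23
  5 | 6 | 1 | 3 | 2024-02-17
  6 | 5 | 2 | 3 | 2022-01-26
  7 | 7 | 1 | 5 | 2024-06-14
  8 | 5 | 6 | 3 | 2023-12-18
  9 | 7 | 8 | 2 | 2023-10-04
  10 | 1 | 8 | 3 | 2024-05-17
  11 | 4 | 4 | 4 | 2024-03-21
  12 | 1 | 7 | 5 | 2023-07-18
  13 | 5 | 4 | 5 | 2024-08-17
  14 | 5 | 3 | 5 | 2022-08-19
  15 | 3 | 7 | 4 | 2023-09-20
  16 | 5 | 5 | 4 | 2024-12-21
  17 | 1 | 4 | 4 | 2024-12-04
SELECT p.name FROM products p LEFT JOIN orders c ON c.product_id = p.id WHERE c.id IS NULL

Execution result:
(no rows)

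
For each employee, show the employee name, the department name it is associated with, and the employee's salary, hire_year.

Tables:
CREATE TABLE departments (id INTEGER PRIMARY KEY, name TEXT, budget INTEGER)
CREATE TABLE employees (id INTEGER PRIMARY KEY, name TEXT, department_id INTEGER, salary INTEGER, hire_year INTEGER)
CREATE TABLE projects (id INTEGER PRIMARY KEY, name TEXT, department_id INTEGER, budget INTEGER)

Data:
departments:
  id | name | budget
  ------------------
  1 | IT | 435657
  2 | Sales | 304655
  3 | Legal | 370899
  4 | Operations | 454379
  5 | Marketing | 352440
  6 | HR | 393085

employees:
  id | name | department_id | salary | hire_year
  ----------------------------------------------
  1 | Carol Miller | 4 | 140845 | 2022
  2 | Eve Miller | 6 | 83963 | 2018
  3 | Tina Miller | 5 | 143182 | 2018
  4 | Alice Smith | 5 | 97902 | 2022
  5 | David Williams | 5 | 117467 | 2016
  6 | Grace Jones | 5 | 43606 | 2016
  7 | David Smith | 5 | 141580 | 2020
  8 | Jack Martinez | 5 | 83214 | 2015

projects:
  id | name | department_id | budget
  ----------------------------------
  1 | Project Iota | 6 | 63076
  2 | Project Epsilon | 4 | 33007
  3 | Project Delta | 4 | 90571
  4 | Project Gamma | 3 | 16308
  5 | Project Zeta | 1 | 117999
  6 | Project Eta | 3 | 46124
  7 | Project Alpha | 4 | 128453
SELECT c.name, p.name AS department, c.salary, c.hire_year FROM employees c JOIN departments p ON c.department_id = p.id

Execution result:
name | department | salary | hire_year
Carol Miller | Operations | 140845 | 2022
Eve Miller | HR | 83963 | 2018
Tina Miller | Marketing | 143182 | 2018
Alice Smith | Marketing | 97902 | 2022
David Williams | Marketing | 117467 | 2016
Grace Jones | Marketing | 43606 | 2016
David Smith | Marketing | 141580 | 2020
Jack Martinez | Marketing | 83214 | 2015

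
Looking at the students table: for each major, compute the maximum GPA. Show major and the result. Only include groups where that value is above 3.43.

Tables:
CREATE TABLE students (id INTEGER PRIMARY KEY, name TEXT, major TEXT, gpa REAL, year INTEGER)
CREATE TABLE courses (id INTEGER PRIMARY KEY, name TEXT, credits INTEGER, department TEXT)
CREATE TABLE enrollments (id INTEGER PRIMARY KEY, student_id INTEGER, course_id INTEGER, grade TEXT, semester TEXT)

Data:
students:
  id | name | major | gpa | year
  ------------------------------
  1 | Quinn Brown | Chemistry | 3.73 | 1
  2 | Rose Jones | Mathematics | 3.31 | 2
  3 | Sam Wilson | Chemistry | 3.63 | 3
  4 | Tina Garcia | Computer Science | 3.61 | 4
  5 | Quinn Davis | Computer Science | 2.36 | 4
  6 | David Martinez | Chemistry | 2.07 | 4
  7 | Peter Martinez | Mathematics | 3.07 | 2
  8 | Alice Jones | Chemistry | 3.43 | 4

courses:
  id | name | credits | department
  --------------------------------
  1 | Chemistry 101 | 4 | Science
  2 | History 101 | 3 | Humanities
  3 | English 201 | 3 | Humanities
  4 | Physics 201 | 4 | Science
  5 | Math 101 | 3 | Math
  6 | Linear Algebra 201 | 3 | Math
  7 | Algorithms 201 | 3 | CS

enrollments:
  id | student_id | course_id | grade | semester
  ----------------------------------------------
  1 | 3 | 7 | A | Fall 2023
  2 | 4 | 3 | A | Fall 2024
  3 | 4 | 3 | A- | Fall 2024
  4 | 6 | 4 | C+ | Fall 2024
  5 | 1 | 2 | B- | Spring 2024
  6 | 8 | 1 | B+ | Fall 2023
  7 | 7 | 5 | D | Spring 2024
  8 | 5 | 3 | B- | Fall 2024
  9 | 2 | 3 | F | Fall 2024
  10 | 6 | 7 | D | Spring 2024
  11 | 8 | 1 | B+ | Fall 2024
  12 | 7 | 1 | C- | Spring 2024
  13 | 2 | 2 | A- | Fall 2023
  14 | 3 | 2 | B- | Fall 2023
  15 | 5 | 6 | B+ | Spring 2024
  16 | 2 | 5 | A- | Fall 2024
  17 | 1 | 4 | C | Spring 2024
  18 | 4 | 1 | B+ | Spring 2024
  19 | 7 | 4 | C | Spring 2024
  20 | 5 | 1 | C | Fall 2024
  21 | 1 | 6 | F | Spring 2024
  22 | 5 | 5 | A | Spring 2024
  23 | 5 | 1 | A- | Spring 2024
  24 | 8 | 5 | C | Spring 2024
SELECT major, MAX(gpa) AS max_gpa FROM students GROUP BY major HAVING MAX(gpa) > 3.43

Execution result:
major | max_gpa
Chemistry | 3.73
Computer Science | 3.61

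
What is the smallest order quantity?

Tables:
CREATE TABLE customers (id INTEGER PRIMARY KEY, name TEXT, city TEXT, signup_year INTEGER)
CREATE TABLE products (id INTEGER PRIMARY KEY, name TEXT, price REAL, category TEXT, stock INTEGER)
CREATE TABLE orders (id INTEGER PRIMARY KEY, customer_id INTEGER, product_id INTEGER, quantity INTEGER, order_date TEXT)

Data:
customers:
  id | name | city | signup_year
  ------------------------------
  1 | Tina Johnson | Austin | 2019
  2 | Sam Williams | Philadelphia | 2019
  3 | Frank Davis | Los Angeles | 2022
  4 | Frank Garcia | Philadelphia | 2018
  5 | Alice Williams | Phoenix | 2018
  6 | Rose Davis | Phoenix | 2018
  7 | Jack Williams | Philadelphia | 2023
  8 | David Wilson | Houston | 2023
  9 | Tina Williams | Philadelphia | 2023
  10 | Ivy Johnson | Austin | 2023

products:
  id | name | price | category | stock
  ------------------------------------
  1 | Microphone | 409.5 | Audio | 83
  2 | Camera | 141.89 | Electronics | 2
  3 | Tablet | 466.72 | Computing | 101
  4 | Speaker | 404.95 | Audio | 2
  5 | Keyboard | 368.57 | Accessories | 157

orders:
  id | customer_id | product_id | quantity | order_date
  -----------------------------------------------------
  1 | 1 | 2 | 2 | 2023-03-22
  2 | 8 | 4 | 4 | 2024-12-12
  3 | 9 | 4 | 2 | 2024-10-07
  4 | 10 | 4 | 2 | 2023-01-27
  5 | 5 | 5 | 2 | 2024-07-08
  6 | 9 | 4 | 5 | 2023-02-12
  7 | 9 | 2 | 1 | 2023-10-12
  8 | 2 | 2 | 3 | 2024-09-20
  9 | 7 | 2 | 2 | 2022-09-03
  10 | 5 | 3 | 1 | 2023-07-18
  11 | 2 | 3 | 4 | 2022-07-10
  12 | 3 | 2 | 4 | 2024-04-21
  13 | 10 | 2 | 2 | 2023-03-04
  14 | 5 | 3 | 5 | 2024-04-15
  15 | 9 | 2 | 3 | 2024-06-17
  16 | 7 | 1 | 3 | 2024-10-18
SELECT MIN(quantity) FROM orders

Execution result:
1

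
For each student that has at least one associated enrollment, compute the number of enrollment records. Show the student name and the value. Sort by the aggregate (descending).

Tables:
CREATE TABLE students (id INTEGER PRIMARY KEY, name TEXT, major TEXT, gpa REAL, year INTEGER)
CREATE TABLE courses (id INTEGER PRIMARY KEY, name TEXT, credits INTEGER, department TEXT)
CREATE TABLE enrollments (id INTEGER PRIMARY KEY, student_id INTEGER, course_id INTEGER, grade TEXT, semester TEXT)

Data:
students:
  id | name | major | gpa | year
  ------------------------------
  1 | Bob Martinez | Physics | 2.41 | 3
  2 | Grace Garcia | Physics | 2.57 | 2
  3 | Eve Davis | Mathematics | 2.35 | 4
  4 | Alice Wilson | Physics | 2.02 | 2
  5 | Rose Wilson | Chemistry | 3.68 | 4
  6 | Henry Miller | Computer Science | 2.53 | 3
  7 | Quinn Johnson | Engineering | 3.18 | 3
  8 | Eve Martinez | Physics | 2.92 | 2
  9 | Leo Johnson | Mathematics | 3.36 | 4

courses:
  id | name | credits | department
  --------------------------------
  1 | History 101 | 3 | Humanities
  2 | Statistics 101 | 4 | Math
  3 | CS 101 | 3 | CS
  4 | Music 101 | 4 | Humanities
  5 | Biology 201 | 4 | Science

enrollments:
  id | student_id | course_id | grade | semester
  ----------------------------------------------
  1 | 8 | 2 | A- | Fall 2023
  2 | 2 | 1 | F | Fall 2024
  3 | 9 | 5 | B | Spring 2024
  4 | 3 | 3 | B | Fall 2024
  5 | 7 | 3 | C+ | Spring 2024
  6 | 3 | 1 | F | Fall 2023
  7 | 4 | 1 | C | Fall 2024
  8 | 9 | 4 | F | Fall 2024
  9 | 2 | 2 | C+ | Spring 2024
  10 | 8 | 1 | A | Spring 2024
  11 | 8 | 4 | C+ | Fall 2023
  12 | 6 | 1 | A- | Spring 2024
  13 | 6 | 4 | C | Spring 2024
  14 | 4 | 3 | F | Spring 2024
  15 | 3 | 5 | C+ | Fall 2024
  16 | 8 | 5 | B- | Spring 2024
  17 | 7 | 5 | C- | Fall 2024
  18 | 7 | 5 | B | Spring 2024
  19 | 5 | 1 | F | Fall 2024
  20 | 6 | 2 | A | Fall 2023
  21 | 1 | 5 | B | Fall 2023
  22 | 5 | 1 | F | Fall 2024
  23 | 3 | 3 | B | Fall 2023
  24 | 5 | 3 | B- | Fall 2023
SELECT p.name, COUNT(*) AS n FROM enrollments c JOIN students p ON c.student_id = p.id GROUP BY p.id, p.name ORDER BY n DESC

Execution result:
name | n
Eve Davis | 4
Eve Martinez | 4
Rose Wilson | 3
Henry Miller | 3
Quinn Johnson | 3
Grace Garcia | 2
Alice Wilson | 2
Leo Johnson | 2
Bob Martinez | 1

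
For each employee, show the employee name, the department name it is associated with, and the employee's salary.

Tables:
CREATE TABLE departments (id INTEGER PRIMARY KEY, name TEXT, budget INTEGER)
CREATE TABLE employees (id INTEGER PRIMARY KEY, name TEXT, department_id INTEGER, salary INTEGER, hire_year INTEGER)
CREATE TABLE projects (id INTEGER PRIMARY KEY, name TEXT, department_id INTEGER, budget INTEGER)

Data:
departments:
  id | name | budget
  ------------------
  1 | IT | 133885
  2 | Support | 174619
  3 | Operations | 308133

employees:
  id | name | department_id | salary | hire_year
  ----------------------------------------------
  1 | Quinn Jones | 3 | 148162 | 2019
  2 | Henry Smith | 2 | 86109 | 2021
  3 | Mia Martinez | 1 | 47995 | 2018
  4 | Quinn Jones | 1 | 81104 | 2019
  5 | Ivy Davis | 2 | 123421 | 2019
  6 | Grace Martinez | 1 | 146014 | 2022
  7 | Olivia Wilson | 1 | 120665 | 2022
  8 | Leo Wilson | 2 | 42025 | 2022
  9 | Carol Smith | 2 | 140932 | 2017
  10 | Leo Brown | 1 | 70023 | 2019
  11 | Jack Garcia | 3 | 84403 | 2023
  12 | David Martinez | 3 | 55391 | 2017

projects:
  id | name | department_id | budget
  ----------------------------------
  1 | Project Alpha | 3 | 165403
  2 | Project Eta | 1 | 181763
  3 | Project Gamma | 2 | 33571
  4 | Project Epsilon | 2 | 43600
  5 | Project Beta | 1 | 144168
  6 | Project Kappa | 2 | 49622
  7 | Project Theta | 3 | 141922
SELECT c.name, p.name AS department, c.salary FROM employees c JOIN departments p ON c.department_id = p.id

Execution result:
name | department | salary
Quinn Jones | Operations | 148162
Henry Smith | Support | 86109
Mia Martinez | IT | 47995
Quinn Jones | IT | 81104
Ivy Davis | Support | 123421
Grace Martinez | IT | 146014
Olivia Wilson | IT | 120665
Leo Wilson | Support | 42025
Carol Smith | Support | 140932
Leo Brown | IT | 70023
Jack Garcia | Operations | 84403
David Martinez | Operations | 55391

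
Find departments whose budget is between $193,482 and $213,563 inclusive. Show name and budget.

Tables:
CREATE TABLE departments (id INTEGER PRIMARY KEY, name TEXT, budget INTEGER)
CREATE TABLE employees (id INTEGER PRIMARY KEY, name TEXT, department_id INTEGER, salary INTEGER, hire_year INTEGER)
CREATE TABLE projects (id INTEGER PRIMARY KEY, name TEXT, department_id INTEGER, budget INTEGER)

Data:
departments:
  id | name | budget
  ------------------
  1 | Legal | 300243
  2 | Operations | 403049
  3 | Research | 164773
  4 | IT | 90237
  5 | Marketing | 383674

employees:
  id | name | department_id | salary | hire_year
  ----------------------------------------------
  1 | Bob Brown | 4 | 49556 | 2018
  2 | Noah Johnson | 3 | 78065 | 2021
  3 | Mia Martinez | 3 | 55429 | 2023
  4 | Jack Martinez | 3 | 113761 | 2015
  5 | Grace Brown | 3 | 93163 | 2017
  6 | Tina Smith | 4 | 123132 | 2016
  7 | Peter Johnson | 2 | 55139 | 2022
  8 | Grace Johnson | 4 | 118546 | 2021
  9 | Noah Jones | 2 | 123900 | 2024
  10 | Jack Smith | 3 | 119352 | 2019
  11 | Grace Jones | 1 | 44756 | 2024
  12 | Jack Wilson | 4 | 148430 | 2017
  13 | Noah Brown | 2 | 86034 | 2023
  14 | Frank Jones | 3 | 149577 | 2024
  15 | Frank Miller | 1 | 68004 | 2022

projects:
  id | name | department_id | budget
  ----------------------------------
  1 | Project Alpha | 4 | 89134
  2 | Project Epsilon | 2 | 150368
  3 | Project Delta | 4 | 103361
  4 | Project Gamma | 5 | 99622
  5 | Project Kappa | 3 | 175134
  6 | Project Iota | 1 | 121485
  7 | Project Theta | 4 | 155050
SELECT name, budget FROM departments WHERE budget BETWEEN 193482 AND 213563

Execution result:
(no rows)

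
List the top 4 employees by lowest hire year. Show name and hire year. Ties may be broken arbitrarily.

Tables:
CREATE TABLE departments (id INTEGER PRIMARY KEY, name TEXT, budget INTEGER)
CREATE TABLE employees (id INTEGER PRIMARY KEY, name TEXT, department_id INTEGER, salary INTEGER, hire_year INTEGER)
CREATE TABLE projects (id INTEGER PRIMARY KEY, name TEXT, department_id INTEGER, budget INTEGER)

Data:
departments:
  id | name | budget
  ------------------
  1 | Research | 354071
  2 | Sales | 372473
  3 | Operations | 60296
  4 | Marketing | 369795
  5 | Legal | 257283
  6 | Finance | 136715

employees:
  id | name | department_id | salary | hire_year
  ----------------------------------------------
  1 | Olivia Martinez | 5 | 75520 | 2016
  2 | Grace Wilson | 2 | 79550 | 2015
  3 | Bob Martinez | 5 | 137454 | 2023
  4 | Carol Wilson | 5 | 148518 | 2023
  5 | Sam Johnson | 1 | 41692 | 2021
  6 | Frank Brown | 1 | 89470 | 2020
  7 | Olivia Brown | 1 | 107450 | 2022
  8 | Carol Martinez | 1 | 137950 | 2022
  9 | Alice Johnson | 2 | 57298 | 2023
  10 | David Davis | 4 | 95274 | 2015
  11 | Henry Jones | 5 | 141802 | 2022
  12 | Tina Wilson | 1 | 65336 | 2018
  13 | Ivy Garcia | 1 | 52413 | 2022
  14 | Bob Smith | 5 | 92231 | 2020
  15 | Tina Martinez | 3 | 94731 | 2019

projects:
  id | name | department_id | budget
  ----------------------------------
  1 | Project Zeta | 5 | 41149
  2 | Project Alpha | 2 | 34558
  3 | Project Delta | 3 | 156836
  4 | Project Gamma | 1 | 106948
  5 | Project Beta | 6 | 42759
SELECT name, hire_year FROM employees ORDER BY hire_year ASC LIMIT 4

Execution result:
name | hire_year
Grace Wilson | 2015
David Davis | 2015
Olivia Martinez | 2016
Tina Wilson | 2018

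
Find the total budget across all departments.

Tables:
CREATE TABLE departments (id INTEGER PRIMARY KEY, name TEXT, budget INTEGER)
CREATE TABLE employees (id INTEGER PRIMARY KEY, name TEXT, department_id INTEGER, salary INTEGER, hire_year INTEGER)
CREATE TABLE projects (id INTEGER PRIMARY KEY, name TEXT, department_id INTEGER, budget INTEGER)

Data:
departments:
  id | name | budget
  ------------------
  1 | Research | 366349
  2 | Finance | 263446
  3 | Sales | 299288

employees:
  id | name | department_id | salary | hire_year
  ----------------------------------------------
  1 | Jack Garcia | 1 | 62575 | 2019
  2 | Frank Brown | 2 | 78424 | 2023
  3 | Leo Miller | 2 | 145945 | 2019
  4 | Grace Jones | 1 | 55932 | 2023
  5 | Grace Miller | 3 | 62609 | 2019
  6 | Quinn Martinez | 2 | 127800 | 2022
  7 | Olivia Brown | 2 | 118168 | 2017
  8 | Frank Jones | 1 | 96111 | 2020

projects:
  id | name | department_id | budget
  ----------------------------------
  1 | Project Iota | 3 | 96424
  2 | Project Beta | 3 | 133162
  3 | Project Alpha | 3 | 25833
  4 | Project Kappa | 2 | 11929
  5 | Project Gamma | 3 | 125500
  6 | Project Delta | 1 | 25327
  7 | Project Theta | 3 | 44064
SELECT SUM(budget) FROM departments

Execution result:
929083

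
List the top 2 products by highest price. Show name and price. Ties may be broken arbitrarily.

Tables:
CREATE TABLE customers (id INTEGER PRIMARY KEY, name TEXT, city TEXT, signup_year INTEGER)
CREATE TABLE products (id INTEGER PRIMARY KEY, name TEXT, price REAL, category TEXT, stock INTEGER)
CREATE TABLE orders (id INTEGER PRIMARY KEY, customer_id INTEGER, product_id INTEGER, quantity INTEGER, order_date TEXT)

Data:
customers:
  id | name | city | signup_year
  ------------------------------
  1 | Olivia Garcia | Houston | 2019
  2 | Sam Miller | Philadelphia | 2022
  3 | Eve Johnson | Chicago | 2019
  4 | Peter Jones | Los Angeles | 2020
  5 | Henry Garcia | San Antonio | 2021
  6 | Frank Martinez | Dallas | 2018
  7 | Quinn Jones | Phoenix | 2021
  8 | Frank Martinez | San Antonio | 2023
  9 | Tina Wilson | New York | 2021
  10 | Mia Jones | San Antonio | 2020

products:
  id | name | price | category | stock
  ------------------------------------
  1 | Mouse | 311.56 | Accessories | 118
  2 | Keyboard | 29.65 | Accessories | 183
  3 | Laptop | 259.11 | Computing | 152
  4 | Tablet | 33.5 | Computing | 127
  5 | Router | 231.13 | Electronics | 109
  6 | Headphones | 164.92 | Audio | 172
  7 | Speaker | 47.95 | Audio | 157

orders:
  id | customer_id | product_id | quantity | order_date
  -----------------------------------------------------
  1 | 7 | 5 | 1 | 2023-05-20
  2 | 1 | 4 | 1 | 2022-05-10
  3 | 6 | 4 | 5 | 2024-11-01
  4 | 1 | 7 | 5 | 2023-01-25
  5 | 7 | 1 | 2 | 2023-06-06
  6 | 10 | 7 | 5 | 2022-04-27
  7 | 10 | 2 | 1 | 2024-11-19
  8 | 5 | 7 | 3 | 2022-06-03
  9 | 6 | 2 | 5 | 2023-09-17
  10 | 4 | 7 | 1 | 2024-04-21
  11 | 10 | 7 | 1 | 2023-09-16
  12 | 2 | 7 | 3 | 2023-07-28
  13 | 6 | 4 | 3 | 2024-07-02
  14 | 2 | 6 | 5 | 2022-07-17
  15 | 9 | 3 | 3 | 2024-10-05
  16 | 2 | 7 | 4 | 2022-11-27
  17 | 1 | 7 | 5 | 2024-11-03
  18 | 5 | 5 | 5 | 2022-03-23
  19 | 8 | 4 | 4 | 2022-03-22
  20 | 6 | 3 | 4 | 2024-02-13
SELECT name, price FROM products ORDER BY price DESC LIMIT 2

Execution result:
name | price
Mouse | 311.56
Laptop | 259.11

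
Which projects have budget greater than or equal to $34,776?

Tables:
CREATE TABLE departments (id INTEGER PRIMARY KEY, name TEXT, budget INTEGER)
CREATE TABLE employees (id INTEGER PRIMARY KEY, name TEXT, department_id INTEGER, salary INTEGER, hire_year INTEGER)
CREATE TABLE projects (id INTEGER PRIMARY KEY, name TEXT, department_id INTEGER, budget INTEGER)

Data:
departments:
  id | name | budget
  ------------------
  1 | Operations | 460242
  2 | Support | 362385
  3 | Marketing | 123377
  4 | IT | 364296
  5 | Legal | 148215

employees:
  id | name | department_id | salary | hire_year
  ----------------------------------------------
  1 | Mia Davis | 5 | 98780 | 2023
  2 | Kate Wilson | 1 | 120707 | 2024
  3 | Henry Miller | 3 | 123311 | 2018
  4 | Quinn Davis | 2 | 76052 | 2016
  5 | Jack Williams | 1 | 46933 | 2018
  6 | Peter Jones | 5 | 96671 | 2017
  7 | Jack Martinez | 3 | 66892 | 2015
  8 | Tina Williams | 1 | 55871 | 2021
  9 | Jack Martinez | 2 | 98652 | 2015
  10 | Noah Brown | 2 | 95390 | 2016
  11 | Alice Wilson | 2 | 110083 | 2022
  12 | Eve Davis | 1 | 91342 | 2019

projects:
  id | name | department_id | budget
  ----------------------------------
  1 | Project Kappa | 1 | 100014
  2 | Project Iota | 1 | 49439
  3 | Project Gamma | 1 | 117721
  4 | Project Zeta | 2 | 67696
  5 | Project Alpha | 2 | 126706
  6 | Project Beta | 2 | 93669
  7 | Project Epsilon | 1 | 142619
SELECT name, budget FROM projects WHERE budget >= 34776

Execution result:
name | budget
Project Kappa | 100014
Project Iota | 49439
Project Gamma | 117721
Project Zeta | 67696
Project Alpha | 126706
Project Beta | 93669
Project Epsilon | 142619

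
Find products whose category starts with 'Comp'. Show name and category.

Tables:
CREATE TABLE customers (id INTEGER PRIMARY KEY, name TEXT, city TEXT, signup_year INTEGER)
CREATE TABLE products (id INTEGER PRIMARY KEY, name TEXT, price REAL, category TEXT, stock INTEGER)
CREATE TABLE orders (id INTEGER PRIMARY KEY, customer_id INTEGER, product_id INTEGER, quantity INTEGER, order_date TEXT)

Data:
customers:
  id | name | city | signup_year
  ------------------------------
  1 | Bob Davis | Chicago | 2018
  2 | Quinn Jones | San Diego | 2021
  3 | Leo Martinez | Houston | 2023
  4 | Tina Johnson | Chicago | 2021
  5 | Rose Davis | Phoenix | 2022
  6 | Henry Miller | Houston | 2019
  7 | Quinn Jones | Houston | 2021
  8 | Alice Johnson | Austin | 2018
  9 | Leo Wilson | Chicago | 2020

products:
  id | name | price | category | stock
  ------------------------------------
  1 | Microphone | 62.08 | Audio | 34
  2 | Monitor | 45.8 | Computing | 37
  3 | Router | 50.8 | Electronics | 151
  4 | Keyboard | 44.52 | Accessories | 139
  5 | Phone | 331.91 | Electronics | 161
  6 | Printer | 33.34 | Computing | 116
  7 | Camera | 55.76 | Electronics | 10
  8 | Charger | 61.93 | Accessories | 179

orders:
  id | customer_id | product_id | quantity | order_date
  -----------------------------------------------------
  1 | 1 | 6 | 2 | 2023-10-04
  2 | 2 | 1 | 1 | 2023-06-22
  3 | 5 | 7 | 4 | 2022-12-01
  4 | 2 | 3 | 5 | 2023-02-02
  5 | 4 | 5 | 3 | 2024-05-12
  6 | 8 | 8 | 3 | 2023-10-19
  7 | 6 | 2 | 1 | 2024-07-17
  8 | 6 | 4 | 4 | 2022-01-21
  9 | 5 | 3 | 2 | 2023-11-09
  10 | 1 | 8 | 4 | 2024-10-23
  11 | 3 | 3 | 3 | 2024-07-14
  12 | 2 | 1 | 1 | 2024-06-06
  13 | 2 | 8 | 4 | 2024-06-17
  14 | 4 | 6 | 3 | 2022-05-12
SELECT name, category FROM products WHERE category LIKE 'Comp%'

Execution result:
name | category
Monitor | Computing
Printer | Computing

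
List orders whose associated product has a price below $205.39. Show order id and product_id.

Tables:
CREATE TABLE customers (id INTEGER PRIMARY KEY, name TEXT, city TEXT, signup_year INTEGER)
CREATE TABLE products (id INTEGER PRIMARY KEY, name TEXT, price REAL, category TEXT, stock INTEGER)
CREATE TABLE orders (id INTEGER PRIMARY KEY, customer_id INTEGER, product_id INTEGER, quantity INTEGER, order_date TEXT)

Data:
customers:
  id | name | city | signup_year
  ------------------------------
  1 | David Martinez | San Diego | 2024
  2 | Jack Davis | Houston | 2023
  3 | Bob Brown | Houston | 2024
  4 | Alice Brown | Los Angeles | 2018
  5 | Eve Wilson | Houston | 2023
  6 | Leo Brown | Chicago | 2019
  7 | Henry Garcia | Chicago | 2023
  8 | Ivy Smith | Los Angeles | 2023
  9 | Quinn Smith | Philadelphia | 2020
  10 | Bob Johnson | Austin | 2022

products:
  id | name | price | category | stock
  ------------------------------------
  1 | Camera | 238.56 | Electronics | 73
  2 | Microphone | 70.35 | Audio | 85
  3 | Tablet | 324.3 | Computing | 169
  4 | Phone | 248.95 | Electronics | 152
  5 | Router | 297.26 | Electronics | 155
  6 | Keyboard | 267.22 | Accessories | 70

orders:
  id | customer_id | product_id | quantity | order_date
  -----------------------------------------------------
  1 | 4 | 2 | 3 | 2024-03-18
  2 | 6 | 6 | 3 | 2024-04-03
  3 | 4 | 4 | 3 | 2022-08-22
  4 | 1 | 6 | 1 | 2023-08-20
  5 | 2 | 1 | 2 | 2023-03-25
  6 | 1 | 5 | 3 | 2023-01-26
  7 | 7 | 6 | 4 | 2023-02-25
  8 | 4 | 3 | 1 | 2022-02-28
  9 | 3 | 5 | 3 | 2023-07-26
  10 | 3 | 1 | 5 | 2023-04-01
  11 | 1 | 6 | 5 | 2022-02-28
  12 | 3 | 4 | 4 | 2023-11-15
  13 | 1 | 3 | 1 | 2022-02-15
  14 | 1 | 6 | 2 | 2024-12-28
SELECT id, product_id FROM orders WHERE product_id IN (SELECT id FROM products WHERE price < 205.39)

Execution result:
id | product_id
1 | 2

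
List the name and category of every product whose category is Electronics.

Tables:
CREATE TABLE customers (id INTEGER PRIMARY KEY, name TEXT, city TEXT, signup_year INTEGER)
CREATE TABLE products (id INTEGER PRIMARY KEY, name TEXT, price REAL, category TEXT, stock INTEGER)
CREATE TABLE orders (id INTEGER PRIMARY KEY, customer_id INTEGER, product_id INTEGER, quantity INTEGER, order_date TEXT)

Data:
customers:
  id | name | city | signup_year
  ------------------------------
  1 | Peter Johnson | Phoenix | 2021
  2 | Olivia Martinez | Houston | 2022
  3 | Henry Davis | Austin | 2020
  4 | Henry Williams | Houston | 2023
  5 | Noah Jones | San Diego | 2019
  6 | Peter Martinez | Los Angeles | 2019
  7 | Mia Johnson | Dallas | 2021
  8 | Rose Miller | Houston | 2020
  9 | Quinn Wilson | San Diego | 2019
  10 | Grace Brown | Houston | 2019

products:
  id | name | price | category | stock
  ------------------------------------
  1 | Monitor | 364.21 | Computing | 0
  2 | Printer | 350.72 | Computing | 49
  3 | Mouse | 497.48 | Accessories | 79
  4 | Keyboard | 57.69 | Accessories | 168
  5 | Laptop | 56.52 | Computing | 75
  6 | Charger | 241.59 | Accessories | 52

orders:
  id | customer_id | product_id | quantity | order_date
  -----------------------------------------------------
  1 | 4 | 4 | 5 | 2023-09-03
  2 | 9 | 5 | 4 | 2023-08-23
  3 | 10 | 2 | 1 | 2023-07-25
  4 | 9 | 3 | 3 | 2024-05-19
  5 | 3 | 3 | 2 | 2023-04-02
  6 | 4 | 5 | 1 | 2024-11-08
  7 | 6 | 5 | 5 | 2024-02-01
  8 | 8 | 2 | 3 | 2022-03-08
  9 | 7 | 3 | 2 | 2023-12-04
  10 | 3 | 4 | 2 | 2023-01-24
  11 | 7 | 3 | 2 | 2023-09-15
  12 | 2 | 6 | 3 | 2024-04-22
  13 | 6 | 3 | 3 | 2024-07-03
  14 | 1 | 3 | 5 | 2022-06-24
SELECT name, category FROM products WHERE category = 'Electronics'

Execution result:
(no rows)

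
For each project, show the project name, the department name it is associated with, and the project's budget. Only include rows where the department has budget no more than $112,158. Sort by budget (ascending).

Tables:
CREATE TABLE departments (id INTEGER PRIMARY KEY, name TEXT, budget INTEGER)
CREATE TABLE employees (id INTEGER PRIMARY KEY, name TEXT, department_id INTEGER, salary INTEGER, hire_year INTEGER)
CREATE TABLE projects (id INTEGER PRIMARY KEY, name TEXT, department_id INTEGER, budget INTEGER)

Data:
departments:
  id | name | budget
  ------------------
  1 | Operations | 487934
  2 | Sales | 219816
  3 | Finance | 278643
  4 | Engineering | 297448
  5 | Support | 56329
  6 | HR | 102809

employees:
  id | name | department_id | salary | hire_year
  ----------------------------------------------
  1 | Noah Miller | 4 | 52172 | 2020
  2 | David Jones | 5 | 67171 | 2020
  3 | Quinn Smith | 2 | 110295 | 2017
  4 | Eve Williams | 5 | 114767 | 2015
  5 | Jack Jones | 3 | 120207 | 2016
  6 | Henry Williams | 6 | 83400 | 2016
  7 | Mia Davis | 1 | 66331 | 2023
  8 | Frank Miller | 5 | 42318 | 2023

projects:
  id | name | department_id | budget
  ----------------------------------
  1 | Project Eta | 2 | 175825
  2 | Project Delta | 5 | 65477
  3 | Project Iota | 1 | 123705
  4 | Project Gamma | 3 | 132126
SELECT c.name, p.name AS department, c.budget FROM projects c JOIN departments p ON c.department_id = p.id WHERE p.budget <= 112158 ORDER BY c.budget ASC

Execution result:
name | department | budget
Project Delta | Support | 65477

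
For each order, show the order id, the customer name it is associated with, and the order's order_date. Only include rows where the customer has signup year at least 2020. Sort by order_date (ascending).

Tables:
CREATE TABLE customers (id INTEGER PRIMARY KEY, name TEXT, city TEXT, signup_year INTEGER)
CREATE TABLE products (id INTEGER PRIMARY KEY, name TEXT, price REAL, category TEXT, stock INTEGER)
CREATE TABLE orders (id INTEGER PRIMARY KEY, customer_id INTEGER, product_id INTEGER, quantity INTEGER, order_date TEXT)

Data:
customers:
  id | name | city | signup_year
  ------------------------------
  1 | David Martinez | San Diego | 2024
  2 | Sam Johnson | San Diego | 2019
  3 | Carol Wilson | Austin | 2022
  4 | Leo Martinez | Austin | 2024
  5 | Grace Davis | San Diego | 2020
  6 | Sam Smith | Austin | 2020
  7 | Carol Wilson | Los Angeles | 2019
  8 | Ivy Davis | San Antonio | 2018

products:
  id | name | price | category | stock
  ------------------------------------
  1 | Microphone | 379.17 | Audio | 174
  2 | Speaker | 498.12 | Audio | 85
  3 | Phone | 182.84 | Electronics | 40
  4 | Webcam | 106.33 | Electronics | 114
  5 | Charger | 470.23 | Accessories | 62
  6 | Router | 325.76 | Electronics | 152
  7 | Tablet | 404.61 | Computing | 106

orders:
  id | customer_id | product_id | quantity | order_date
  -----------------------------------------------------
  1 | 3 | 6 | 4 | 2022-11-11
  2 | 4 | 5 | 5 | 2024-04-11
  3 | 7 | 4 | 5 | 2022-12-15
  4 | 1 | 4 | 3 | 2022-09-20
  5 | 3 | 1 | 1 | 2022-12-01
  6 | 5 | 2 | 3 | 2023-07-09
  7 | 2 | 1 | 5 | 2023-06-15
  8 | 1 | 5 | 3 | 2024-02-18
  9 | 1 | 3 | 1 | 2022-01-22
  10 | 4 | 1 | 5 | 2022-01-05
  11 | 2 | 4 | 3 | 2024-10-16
SELECT c.id, p.name AS customer, c.order_date FROM orders c JOIN customers p ON c.customer_id = p.id WHERE p.signup_year >= 2020 ORDER BY c.order_date ASC

Execution result:
id | customer | order_date
10 | Leo Martinez | 2022-01-05
9 | David Martinez | 2022-01-22
4 | David Martinez | 2022-09-20
1 | Carol Wilson | 2022-11-11
5 | Carol Wilson | 2022-12-01
6 | Grace Davis | 2023-07-09
8 | David Martinez | 2024-02-18
2 | Leo Martinez | 2024-04-11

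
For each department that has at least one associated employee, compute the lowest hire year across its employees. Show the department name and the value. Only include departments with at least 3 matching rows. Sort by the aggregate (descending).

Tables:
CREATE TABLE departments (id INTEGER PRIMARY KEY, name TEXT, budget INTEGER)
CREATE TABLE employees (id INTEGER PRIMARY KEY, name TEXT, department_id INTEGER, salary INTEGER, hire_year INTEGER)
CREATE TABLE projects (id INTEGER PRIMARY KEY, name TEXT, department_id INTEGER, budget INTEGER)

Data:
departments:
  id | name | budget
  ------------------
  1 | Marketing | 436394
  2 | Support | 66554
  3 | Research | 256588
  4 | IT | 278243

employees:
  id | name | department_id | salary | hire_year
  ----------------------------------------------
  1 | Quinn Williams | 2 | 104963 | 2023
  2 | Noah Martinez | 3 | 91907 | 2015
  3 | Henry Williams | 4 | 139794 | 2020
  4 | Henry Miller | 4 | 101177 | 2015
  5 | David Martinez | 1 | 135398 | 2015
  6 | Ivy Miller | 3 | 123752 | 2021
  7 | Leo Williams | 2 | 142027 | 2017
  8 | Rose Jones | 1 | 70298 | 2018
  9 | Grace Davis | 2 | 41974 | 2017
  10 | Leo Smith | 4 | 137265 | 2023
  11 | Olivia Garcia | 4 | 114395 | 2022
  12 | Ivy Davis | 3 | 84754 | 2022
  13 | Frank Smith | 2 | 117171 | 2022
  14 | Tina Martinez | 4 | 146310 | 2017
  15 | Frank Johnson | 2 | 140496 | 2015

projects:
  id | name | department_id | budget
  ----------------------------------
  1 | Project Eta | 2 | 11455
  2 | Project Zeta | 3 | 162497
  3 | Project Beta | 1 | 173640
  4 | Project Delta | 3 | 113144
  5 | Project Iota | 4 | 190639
SELECT p.name, MIN(c.hire_year) AS min_hire_year FROM employees c JOIN departments p ON c.department_id = p.id GROUP BY p.id, p.name HAVING COUNT(*) >= 3 ORDER BY min_hire_year DESC

Execution result:
name | min_hire_year
Support | 2015
Research | 2015
IT | 2015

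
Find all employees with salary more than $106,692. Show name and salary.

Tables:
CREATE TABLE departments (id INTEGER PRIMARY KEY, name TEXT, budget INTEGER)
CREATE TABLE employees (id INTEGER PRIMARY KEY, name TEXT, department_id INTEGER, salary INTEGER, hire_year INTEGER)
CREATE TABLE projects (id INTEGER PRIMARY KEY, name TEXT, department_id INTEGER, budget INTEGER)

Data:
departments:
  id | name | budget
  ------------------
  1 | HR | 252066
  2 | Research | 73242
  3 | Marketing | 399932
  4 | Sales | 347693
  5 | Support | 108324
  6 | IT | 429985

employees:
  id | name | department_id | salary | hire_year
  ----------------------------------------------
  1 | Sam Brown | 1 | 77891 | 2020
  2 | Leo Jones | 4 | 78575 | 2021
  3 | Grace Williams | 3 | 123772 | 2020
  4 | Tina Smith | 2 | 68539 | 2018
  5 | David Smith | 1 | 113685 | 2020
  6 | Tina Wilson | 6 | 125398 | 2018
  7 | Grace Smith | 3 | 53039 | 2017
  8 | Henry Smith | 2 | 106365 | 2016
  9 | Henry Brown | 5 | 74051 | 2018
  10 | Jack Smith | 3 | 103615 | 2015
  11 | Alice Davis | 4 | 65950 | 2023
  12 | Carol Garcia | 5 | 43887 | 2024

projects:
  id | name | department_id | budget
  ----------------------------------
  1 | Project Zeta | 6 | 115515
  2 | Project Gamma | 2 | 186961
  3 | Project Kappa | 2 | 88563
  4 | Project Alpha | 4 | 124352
SELECT name, salary FROM employees WHERE salary > 106692

Execution result:
name | salary
Grace Williams | 123772
David Smith | 113685
Tina Wilson | 125398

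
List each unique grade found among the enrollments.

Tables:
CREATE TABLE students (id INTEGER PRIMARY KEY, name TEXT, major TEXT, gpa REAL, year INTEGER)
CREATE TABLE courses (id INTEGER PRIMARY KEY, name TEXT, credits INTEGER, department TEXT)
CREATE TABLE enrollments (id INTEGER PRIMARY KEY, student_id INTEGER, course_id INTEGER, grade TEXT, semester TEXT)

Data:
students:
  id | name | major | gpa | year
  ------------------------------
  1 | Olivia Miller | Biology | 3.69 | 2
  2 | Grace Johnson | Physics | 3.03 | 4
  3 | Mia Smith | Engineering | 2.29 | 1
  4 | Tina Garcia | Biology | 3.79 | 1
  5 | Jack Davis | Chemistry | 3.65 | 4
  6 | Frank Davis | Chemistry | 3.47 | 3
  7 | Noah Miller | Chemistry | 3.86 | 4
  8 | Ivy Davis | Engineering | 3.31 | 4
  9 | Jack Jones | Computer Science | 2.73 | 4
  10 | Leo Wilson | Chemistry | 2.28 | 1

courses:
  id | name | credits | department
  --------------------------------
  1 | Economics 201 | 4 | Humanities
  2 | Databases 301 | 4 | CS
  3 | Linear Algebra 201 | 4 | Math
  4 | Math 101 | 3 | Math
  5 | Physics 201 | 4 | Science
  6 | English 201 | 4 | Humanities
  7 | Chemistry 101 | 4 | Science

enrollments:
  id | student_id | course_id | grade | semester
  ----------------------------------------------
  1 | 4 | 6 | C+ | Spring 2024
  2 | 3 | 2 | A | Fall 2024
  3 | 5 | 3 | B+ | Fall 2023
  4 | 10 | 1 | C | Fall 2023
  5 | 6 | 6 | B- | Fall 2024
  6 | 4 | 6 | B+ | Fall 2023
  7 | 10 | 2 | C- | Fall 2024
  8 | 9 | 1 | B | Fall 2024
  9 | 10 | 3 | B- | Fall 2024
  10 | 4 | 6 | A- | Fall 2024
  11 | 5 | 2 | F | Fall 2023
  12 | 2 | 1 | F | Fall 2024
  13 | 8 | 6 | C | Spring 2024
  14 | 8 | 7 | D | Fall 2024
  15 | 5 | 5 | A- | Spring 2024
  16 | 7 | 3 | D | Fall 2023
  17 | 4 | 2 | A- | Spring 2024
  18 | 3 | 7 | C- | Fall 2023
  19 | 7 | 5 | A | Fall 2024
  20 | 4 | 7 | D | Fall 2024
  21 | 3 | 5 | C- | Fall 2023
SELECT DISTINCT grade FROM enrollments

Execution result:
grade
C+
A
B+
C
B-
C-
B
A-
F
D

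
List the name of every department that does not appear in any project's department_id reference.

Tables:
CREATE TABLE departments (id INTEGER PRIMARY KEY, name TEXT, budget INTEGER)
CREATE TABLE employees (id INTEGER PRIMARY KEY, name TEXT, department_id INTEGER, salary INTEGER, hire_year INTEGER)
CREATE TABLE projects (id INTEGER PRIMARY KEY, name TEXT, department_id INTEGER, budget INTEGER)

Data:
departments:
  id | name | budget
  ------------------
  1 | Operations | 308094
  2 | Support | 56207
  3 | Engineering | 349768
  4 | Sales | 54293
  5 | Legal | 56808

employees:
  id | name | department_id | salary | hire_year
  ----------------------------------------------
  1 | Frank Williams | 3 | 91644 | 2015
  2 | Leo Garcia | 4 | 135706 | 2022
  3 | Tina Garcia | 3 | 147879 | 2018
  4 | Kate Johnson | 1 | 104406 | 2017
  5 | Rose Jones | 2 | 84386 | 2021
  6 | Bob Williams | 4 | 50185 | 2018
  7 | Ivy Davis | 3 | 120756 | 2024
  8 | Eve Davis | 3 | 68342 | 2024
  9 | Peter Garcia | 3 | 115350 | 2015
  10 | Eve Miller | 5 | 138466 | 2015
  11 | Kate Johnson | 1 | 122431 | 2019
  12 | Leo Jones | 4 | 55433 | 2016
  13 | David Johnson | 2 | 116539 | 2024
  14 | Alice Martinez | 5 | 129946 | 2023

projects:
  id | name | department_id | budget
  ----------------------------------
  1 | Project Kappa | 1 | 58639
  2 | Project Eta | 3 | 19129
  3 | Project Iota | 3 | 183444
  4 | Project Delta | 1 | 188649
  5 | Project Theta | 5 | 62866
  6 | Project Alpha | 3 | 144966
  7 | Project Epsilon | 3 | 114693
SELECT p.name FROM departments p LEFT JOIN projects c ON c.department_id = p.id WHERE c.id IS NULL

Execution result:
name
Support
Sales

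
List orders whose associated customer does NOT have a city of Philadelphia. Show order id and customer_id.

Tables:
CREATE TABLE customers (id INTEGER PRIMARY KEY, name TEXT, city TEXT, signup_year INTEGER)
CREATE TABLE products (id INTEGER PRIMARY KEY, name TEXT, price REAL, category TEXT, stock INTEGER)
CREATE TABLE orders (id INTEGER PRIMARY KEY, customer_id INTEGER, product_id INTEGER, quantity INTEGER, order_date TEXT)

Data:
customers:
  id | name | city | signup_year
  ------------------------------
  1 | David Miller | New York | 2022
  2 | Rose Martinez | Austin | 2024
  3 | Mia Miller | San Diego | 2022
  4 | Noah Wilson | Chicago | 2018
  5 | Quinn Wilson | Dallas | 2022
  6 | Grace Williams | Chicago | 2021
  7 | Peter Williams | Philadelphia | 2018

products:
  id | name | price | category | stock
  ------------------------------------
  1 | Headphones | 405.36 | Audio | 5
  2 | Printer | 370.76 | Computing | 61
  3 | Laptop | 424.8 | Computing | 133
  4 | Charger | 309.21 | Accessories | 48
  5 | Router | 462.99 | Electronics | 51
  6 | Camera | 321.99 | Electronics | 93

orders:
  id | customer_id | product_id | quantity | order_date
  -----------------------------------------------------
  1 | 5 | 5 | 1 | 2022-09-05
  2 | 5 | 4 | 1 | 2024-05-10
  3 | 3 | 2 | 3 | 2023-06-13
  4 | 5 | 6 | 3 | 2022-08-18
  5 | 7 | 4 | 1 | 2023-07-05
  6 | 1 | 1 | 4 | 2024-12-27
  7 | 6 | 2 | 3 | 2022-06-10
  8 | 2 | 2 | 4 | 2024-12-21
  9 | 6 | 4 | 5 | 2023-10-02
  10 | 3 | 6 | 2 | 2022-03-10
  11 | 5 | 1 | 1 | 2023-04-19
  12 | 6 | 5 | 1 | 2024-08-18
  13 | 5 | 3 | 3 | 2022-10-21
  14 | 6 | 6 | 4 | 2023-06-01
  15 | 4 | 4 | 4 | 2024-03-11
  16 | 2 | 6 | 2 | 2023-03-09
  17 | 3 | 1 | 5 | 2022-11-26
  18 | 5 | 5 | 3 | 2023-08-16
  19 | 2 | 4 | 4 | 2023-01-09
SELECT id, customer_id FROM orders WHERE customer_id NOT IN (SELECT id FROM customers WHERE city = 'Philadelphia')

Execution result:
id | customer_id
1 | 5
2 | 5
3 | 3
4 | 5
6 | 1
7 | 6
8 | 2
9 | 6
10 | 3
11 | 5
12 | 6
13 | 5
14 | 6
15 | 4
16 | 2
17 | 3
18 | 5
19 | 2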